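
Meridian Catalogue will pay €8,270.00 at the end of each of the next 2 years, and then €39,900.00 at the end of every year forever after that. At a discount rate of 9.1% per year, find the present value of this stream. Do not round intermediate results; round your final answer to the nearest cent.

€382896.23

PV of 2-year annuity: €8,270.00 × [1 − (1+0.091)^−2] / 0.091 = 14528.14083
Perpetuity value at year 2: €39,900.00 / 0.091 = 438461.53846
PV of perpetuity: 438461.53846 / (1+0.091)^2 = 368368.08994
Total PV = 14528.14083 + 368368.08994 = 382896.23077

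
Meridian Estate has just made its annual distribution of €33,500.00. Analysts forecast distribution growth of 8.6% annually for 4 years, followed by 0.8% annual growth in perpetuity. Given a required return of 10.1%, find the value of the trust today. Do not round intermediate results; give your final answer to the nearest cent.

€473207.92

D_1 = 36381.00000
D_2 = 39509.76600
D_3 = 42907.60588
D_4 = 46597.65998
Terminal value at year 4: TV = D_4×(1+g_2)/(r−g_2) = 46970.44126/0.093 = 505058.50818
P_0 = D_1/(1+r)^1 + D_2/(1+r)^2 + D_3/(1+r)^3 + D_4/(1+r)^4 + TV/(1+r)^4
    = 33043.59673 + 32593.41149 + 32149.35956 + 31711.35739 + 343710.19620 = 473207.92136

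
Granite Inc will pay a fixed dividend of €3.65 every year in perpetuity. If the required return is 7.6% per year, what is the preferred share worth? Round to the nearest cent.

Level perpetuity: PV = C / r = €3.65 / 0.076 = €48.03

€48.03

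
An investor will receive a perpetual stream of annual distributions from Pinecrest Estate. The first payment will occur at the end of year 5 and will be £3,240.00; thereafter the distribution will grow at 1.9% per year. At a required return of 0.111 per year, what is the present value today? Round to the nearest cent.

Value at end of year 4: C₁ / (r − g) = £3,240.00 / (0.111 − 0.019) = £35,217.3913
Discount to today: PV = £35,217.3913 / (1 + 0.111)^4 = £35,217.3913 / 1.523548 = £23,115.38

£23115.38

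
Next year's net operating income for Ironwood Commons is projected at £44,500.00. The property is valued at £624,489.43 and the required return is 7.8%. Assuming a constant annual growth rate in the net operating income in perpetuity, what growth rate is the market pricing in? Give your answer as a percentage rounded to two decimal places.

P = D₁/(r−g) ⇒ g = r − D₁/P = 0.078 − £44,500.00/£624,489.43 = 0.006742

0.67%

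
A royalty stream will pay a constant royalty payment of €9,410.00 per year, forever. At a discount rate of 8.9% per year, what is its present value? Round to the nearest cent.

Level perpetuity: PV = C / r = €9,410.00 / 0.089 = €105,730.34

€105730.34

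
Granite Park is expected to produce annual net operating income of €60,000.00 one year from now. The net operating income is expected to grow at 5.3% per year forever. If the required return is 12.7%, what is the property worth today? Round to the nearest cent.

Growing perpetuity: P = D₁ / (r − g) = €60,000.0000 / (0.127 − 0.053) = €810,810.81

€810810.81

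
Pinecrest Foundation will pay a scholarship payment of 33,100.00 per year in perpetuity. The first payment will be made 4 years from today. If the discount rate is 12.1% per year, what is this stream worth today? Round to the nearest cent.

Value at end of year 3: C / r = 33,100.00 / 0.121 = 273,553.7190
Discount to today: PV = 273,553.7190 / (1 + 0.121)^3 = 273,553.7190 / 1.408695 = 194,189.52

194189.52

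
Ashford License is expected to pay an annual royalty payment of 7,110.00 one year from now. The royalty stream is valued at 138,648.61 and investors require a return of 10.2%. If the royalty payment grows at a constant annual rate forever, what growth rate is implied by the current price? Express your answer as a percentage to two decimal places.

P = D₁/(r−g) ⇒ g = r − D₁/P = 0.102 − 7,110.00/138,648.61 = 0.050719

5.07%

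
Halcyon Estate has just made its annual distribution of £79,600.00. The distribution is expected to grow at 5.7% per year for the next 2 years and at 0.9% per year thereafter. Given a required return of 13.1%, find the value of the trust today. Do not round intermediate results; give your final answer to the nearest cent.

D_1 = 84137.20000
D_2 = 88933.02040
Terminal value at year 2: TV = D_2×(1+g_2)/(r−g_2) = 89733.41758/0.122 = 735519.81626
P_0 = D_1/(1+r)^1 + D_2/(1+r)^2 + TV/(1+r)^2
    = 74391.86561 + 69524.49332 + 575001.75213 = 718918.11106

£718918.11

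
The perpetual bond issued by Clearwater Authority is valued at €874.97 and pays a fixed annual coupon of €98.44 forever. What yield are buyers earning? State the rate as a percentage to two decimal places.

P = C/r ⇒ r = C/P = €98.44/€874.97 = 0.112507

11.25%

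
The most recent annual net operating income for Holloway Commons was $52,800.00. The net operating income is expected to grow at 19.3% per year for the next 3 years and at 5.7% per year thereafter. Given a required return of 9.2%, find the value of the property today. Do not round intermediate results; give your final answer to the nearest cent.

$2268740.09

D_1 = 62990.40000
D_2 = 75147.54720
D_3 = 89651.02381
Terminal value at year 3: TV = D_3×(1+g_2)/(r−g_2) = 94761.13217/0.035 = 2707460.91905
P_0 = D_1/(1+r)^1 + D_2/(1+r)^2 + D_3/(1+r)^3 + TV/(1+r)^3
    = 57683.51648 + 63018.71352 + 68847.36743 + 2079190.49630 = 2268740.09373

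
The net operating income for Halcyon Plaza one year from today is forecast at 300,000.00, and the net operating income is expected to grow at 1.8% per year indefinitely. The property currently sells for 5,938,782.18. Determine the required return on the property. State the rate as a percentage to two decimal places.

6.85%

P = D₁/(r − g) ⇒ r = D₁/P + g = 300,000.0000/5,938,782.18 + 0.018 = 0.050515 + 0.018 = 0.068515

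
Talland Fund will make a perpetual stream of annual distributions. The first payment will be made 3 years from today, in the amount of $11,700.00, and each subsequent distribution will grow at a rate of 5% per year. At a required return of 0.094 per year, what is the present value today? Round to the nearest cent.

$222176.72

Value at end of year 2: C₁ / (r − g) = $11,700.00 / (0.094 − 0.05) = $265,909.0909
Discount to today: PV = $265,909.0909 / (1 + 0.094)^2 = $265,909.0909 / 1.196836 = $222,176.72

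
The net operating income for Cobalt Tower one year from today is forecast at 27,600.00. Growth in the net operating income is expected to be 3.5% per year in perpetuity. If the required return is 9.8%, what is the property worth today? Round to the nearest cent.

438095.24

Growing perpetuity: P = D₁ / (r − g) = 27,600.0000 / (0.098 − 0.035) = 438,095.24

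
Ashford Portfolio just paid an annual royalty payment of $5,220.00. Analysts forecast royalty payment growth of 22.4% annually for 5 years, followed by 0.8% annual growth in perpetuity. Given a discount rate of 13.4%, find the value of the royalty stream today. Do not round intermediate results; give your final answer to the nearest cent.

$94191.27

D_1 = 6389.28000
D_2 = 7820.47872
D_3 = 9572.26595
D_4 = 11716.45353
D_5 = 14340.93912
Terminal value at year 5: TV = D_5×(1+g_2)/(r−g_2) = 14455.66663/0.126 = 114727.51293
P_0 = D_1/(1+r)^1 + D_2/(1+r)^2 + D_3/(1+r)^3 + D_4/(1+r)^4 + D_5/(1+r)^5 + TV/(1+r)^5
    = 5634.28571 + 6081.45125 + 6564.10611 + 7085.06691 + 7647.37381 + 61178.99046 = 94191.27425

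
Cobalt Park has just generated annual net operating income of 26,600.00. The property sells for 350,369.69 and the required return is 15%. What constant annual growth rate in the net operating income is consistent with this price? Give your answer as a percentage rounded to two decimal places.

P = D₀(1+g)/(r−g) ⇒ P(r−g) = D₀(1+g) ⇒ g(P+D₀) = P·r − D₀
g = (P·r − D₀)/(P + D₀) = (350,369.69×0.15 − 26,600.00) / (350,369.69 + 26,600.00) = 0.068853

6.89%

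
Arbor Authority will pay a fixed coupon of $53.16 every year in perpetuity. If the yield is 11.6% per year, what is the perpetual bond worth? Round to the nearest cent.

Level perpetuity: PV = C / r = $53.16 / 0.116 = $458.28

$458.28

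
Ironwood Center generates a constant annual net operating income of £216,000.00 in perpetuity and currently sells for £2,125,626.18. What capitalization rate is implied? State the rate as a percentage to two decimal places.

10.16%

P = C/r ⇒ r = C/P = £216,000.00/£2,125,626.18 = 0.101617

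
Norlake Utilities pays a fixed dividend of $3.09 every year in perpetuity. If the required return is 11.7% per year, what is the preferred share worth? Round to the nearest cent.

Level perpetuity: PV = C / r = $3.09 / 0.117 = $26.41

$26.41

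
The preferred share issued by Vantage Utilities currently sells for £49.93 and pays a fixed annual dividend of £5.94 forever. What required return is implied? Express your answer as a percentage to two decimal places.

P = C/r ⇒ r = C/P = £5.94/£49.93 = 0.118967

11.90%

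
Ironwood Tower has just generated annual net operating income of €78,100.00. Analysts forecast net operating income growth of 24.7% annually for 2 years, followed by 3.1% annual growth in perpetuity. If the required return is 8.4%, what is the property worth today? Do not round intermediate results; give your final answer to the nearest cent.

D_1 = 97390.70000
D_2 = 121446.20290
Terminal value at year 2: TV = D_2×(1+g_2)/(r−g_2) = 125211.03519/0.053 = 2362472.36207
P_0 = D_1/(1+r)^1 + D_2/(1+r)^2 + TV/(1+r)^2
    = 89843.81919 + 103353.54477 + 2010518.95575 = 2203716.31971

€2203716.32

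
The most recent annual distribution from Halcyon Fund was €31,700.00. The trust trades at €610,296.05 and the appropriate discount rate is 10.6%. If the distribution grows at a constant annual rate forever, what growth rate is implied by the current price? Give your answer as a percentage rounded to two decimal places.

P = D₀(1+g)/(r−g) ⇒ P(r−g) = D₀(1+g) ⇒ g(P+D₀) = P·r − D₀
g = (P·r − D₀)/(P + D₀) = (€610,296.05×0.106 − €31,700.00) / (€610,296.05 + €31,700.00) = 0.051389

5.14%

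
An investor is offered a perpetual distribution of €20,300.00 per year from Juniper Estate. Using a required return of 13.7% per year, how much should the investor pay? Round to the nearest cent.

Level perpetuity: PV = C / r = €20,300.00 / 0.137 = €148,175.18

€148175.18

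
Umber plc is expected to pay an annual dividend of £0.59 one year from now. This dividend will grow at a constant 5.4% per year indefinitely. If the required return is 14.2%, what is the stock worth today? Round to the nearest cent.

Growing perpetuity: P = D₁ / (r − g) = £0.5900 / (0.142 − 0.054) = £6.70

£6.70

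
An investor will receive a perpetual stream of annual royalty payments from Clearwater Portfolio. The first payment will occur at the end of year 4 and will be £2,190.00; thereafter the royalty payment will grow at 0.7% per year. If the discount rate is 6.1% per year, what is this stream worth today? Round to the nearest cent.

Value at end of year 3: C₁ / (r − g) = £2,190.00 / (0.061 − 0.007) = £40,555.5556
Discount to today: PV = £40,555.5556 / (1 + 0.061)^3 = £40,555.5556 / 1.194390 = £33,955.04

£33955.04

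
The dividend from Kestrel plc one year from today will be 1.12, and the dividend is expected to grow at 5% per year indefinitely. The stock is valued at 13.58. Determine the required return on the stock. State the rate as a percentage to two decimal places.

13.25%

P = D₁/(r − g) ⇒ r = D₁/P + g = 1.1200/13.58 + 0.05 = 0.082474 + 0.05 = 0.132474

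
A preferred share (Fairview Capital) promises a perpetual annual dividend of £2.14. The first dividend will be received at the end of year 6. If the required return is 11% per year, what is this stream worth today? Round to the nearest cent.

£11.55

Value at end of year 5: C / r = £2.14 / 0.11 = £19.4545
Discount to today: PV = £19.4545 / (1 + 0.11)^5 = £19.4545 / 1.685058 = £11.55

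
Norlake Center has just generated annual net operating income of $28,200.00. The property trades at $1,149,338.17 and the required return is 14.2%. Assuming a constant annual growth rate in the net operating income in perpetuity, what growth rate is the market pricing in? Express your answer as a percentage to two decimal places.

11.47%

P = D₀(1+g)/(r−g) ⇒ P(r−g) = D₀(1+g) ⇒ g(P+D₀) = P·r − D₀
g = (P·r − D₀)/(P + D₀) = ($1,149,338.17×0.142 − $28,200.00) / ($1,149,338.17 + $28,200.00) = 0.114651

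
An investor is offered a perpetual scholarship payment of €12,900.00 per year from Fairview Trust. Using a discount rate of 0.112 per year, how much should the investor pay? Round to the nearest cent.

Level perpetuity: PV = C / r = €12,900.00 / 0.112 = €115,178.57

€115178.57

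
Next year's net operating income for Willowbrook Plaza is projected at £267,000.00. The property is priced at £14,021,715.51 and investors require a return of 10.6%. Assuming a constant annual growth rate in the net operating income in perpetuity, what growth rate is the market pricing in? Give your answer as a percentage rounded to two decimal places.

P = D₁/(r−g) ⇒ g = r − D₁/P = 0.106 − £267,000.00/£14,021,715.51 = 0.086958

8.70%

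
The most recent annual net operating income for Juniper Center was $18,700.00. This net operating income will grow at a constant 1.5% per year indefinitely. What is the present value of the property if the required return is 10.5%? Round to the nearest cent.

$210894.44

D₁ = D₀ × (1 + g) = $18,700.00 × 1.015 = $18,980.5000
Growing perpetuity: P = D₁ / (r − g) = $18,980.5000 / (0.105 − 0.015) = $210,894.44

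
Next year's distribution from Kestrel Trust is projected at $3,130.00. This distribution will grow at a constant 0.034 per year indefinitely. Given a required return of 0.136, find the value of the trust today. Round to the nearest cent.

$30686.27

Growing perpetuity: P = D₁ / (r − g) = $3,130.0000 / (0.136 − 0.034) = $30,686.27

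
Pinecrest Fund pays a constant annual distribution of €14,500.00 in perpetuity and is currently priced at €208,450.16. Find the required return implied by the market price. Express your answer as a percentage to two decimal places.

P = C/r ⇒ r = C/P = €14,500.00/€208,450.16 = 0.069561

6.96%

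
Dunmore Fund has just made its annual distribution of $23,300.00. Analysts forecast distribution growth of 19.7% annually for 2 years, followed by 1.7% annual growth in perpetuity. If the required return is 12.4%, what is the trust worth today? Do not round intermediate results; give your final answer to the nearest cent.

$302397.07

D_1 = 27890.10000
D_2 = 33384.44970
Terminal value at year 2: TV = D_2×(1+g_2)/(r−g_2) = 33951.98534/0.107 = 317308.27425
P_0 = D_1/(1+r)^1 + D_2/(1+r)^2 + TV/(1+r)^2
    = 24813.25623 + 26424.79333 + 251159.01699 = 302397.06655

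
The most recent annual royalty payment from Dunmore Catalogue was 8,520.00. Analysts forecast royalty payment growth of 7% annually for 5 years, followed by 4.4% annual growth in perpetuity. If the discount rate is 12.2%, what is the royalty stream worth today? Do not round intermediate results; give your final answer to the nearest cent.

D_1 = 9116.40000
D_2 = 9754.54800
D_3 = 10437.36636
D_4 = 11167.98201
D_5 = 11949.74075
Terminal value at year 5: TV = D_5×(1+g_2)/(r−g_2) = 12475.52934/0.078 = 159942.68383
P_0 = D_1/(1+r)^1 + D_2/(1+r)^2 + D_3/(1+r)^3 + D_4/(1+r)^4 + D_5/(1+r)^5 + TV/(1+r)^5
    = 8125.13369 + 7748.56778 + 7389.45412 + 7046.98388 + 6720.38569 + 89949.77774 = 126980.30290

126980.30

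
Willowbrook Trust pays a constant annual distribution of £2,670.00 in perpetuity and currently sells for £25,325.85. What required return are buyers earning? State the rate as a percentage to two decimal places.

P = C/r ⇒ r = C/P = £2,670.00/£25,325.85 = 0.105426

10.54%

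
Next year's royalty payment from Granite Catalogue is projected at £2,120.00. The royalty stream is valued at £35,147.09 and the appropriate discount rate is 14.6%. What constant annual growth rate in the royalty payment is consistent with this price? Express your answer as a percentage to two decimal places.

P = D₁/(r−g) ⇒ g = r − D₁/P = 0.146 − £2,120.00/£35,147.09 = 0.085682

8.57%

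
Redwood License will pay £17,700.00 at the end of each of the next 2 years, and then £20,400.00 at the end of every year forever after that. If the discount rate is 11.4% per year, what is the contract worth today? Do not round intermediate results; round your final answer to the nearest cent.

£174348.00

PV of 2-year annuity: £17,700.00 × [1 − (1+0.114)^−2] / 0.114 = 30151.42676
Perpetuity value at year 2: £20,400.00 / 0.114 = 178947.36842
PV of perpetuity: 178947.36842 / (1+0.114)^2 = 144196.57148
Total PV = 30151.42676 + 144196.57148 = 174347.99824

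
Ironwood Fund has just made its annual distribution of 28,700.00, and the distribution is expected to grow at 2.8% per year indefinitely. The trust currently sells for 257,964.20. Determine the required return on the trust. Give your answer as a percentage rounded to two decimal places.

D₁ = 28,700.00 × 1.028 = 29,503.6000
P = D₁/(r − g) ⇒ r = D₁/P + g = 29,503.6000/257,964.20 + 0.028 = 0.114371 + 0.028 = 0.142371

14.24%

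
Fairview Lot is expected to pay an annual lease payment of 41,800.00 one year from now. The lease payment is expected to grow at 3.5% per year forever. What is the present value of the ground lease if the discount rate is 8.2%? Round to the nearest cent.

Growing perpetuity: P = D₁ / (r − g) = 41,800.0000 / (0.082 − 0.035) = 889,361.70

889361.70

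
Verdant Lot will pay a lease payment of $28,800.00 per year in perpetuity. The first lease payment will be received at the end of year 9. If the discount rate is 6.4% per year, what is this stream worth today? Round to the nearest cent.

Value at end of year 8: C / r = $28,800.00 / 0.064 = $450,000.0000
Discount to today: PV = $450,000.0000 / (1 + 0.064)^8 = $450,000.0000 / 1.642605 = $273,955.16

$273955.16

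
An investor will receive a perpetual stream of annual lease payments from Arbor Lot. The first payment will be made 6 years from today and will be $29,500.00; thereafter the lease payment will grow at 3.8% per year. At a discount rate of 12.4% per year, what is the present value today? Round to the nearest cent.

$191201.81

Value at end of year 5: C₁ / (r − g) = $29,500.00 / (0.124 − 0.038) = $343,023.2558
Discount to today: PV = $343,023.2558 / (1 + 0.124)^5 = $343,023.2558 / 1.794038 = $191,201.81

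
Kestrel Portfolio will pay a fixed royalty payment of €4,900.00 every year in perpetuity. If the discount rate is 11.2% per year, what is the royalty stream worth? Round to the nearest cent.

€43750.00

Level perpetuity: PV = C / r = €4,900.00 / 0.112 = €43,750.00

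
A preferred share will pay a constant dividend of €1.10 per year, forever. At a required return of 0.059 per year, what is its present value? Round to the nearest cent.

Level perpetuity: PV = C / r = €1.10 / 0.059 = €18.64

€18.64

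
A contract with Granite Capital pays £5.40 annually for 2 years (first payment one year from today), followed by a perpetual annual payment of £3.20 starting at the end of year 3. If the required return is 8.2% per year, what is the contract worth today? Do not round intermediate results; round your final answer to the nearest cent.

PV of 2-year annuity: £5.40 × [1 − (1+0.082)^−2] / 0.082 = 9.60329
Perpetuity value at year 2: £3.20 / 0.082 = 39.02439
PV of perpetuity: 39.02439 / (1+0.082)^2 = 33.33355
Total PV = 9.60329 + 33.33355 = 42.93684

£42.94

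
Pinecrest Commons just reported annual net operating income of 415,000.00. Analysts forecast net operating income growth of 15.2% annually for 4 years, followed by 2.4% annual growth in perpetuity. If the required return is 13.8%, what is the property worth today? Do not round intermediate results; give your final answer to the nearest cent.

D_1 = 478080.00000
D_2 = 550748.16000
D_3 = 634461.88032
D_4 = 730900.08613
Terminal value at year 4: TV = D_4×(1+g_2)/(r−g_2) = 748441.68820/0.114 = 6565277.96663
P_0 = D_1/(1+r)^1 + D_2/(1+r)^2 + D_3/(1+r)^3 + D_4/(1+r)^4 + TV/(1+r)^4
    = 420105.44815 + 425273.70499 + 430505.54318 + 435801.74495 + 3914570.05987 = 5626256.50114

5626256.50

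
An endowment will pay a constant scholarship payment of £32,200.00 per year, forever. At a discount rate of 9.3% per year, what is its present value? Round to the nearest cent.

Level perpetuity: PV = C / r = £32,200.00 / 0.093 = £346,236.56

£346236.56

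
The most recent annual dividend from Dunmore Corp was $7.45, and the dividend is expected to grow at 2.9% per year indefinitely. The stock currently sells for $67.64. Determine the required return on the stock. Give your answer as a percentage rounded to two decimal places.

D₁ = $7.45 × 1.029 = $7.6661
P = D₁/(r − g) ⇒ r = D₁/P + g = $7.6661/$67.64 + 0.029 = 0.113336 + 0.029 = 0.142336

14.23%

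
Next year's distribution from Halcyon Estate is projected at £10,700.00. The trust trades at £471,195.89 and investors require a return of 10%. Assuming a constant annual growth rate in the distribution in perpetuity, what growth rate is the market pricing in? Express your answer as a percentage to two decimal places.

P = D₁/(r−g) ⇒ g = r − D₁/P = 0.1 − £10,700.00/£471,195.89 = 0.077292

7.73%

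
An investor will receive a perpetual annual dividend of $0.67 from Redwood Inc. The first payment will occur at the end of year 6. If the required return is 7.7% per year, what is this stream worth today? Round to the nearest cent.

Value at end of year 5: C / r = $0.67 / 0.077 = $8.7013
Discount to today: PV = $8.7013 / (1 + 0.077)^5 = $8.7013 / 1.449034 = $6.00

$6.00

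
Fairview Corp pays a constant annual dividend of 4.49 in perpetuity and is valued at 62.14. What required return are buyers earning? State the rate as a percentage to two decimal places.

P = C/r ⇒ r = C/P = 4.49/62.14 = 0.072256

7.23%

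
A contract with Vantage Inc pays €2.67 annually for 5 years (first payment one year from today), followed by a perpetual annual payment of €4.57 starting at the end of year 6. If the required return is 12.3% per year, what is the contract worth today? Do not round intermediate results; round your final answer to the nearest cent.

€30.36

PV of 5-year annuity: €2.67 × [1 − (1+0.123)^−5] / 0.123 = 9.55365
Perpetuity value at year 5: €4.57 / 0.123 = 37.15447
PV of perpetuity: 37.15447 / (1+0.123)^5 = 20.80235
Total PV = 9.55365 + 20.80235 = 30.35599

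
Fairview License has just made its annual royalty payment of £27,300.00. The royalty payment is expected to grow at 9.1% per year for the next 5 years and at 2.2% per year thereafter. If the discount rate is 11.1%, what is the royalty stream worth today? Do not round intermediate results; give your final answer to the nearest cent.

£415573.59

D_1 = 29784.30000
D_2 = 32494.67130
D_3 = 35451.68639
D_4 = 38677.78985
D_5 = 42197.46873
Terminal value at year 5: TV = D_5×(1+g_2)/(r−g_2) = 43125.81304/0.089 = 484559.69706
P_0 = D_1/(1+r)^1 + D_2/(1+r)^2 + D_3/(1+r)^3 + D_4/(1+r)^4 + D_5/(1+r)^5 + TV/(1+r)^5
    = 26808.55086 + 26325.94868 + 25852.03421 + 25386.65106 + 24929.64564 + 286270.76227 = 415573.59271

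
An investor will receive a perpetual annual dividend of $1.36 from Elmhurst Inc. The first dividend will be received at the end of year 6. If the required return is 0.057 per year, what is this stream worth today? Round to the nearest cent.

$18.08

Value at end of year 5: C / r = $1.36 / 0.057 = $23.8596
Discount to today: PV = $23.8596 / (1 + 0.057)^5 = $23.8596 / 1.319395 = $18.08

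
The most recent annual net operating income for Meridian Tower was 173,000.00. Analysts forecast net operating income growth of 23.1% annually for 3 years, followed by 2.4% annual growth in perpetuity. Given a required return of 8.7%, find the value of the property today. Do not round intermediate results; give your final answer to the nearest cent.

4753105.10

D_1 = 212963.00000
D_2 = 262157.45300
D_3 = 322715.82464
Terminal value at year 3: TV = D_3×(1+g_2)/(r−g_2) = 330461.00443/0.063 = 5245412.76880
P_0 = D_1/(1+r)^1 + D_2/(1+r)^2 + D_3/(1+r)^3 + TV/(1+r)^3
    = 195918.12328 + 221872.31808 + 251264.78708 + 4084049.87252 = 4753105.10096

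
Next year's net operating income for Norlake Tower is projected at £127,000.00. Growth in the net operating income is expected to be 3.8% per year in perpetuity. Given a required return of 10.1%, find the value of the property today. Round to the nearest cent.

Growing perpetuity: P = D₁ / (r − g) = £127,000.0000 / (0.101 − 0.038) = £2,015,873.02

£2015873.02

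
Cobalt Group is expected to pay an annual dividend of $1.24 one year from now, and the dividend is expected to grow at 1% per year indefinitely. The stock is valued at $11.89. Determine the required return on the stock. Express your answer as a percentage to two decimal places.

11.43%

P = D₁/(r − g) ⇒ r = D₁/P + g = $1.2400/$11.89 + 0.01 = 0.104289 + 0.01 = 0.114289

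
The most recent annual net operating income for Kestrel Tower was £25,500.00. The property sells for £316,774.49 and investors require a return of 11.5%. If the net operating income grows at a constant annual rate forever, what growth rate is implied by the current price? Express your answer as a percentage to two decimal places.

3.19%

P = D₀(1+g)/(r−g) ⇒ P(r−g) = D₀(1+g) ⇒ g(P+D₀) = P·r − D₀
g = (P·r − D₀)/(P + D₀) = (£316,774.49×0.115 − £25,500.00) / (£316,774.49 + £25,500.00) = 0.031931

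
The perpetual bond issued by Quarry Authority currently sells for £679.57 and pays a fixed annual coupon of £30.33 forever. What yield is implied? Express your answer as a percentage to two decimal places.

4.46%

P = C/r ⇒ r = C/P = £30.33/£679.57 = 0.044631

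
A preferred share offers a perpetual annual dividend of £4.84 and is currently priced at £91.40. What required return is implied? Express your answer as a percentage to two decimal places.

5.30%

P = C/r ⇒ r = C/P = £4.84/£91.40 = 0.052954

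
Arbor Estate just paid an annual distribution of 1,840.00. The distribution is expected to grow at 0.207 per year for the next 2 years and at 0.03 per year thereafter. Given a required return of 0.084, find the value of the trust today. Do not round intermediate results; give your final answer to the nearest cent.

47842.86

D_1 = 2220.88000
D_2 = 2680.60216
Terminal value at year 2: TV = D_2×(1+g_2)/(r−g_2) = 2761.02022/0.054 = 51130.00416
P_0 = D_1/(1+r)^1 + D_2/(1+r)^2 + TV/(1+r)^2
    = 2048.78229 + 2281.25482 + 43512.82336 = 47842.86046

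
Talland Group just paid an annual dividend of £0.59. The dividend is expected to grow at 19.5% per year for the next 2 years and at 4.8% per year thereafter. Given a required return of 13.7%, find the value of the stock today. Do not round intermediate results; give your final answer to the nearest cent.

D_1 = 0.70505
D_2 = 0.84253
Terminal value at year 2: TV = D_2×(1+g_2)/(r−g_2) = 0.88298/0.089 = 9.92108
P_0 = D_1/(1+r)^1 + D_2/(1+r)^2 + TV/(1+r)^2
    = 0.62010 + 0.65173 + 7.67429 = 8.94611

£8.95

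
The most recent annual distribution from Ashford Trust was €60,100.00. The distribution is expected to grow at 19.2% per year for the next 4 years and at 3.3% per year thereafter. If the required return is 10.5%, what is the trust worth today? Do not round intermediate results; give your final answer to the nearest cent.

D_1 = 71639.20000
D_2 = 85393.92640
D_3 = 101789.56027
D_4 = 121333.15584
Terminal value at year 4: TV = D_4×(1+g_2)/(r−g_2) = 125337.14998/0.072 = 1740793.74977
P_0 = D_1/(1+r)^1 + D_2/(1+r)^2 + D_3/(1+r)^3 + D_4/(1+r)^4 + TV/(1+r)^4
    = 64831.85520 + 69936.26371 + 75442.55778 + 81382.37907 + 1167611.07749 = 1459204.13326

€1459204.13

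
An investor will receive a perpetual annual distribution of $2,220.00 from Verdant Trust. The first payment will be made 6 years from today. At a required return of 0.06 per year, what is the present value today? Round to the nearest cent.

Value at end of year 5: C / r = $2,220.00 / 0.06 = $37,000.0000
Discount to today: PV = $37,000.0000 / (1 + 0.06)^5 = $37,000.0000 / 1.338226 = $27,648.55

$27648.55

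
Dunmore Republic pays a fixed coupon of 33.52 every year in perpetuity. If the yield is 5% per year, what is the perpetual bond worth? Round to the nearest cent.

670.40

Level perpetuity: PV = C / r = 33.52 / 0.05 = 670.40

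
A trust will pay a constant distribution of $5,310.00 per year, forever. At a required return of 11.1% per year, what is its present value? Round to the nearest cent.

Level perpetuity: PV = C / r = $5,310.00 / 0.111 = $47,837.84

$47837.84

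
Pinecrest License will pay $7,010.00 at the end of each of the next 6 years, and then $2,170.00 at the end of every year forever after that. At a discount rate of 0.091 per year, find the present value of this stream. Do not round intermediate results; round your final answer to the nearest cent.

$45493.42

PV of 6-year annuity: $7,010.00 × [1 − (1+0.091)^−6] / 0.091 = 31352.75384
Perpetuity value at year 6: $2,170.00 / 0.091 = 23846.15385
PV of perpetuity: 23846.15385 / (1+0.091)^6 = 14140.66514
Total PV = 31352.75384 + 14140.66514 = 45493.41898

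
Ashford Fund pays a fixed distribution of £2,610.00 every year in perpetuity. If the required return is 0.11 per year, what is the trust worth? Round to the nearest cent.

Level perpetuity: PV = C / r = £2,610.00 / 0.11 = £23,727.27

£23727.27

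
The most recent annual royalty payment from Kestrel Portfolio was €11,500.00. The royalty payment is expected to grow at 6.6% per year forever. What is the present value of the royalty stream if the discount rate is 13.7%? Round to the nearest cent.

D₁ = D₀ × (1 + g) = €11,500.00 × 1.066 = €12,259.0000
Growing perpetuity: P = D₁ / (r − g) = €12,259.0000 / (0.137 − 0.066) = €172,661.97

€172661.97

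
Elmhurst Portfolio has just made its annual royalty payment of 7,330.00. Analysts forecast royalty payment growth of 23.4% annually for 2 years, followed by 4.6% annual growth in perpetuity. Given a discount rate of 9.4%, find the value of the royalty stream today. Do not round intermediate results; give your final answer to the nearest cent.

D_1 = 9045.22000
D_2 = 11161.80148
Terminal value at year 2: TV = D_2×(1+g_2)/(r−g_2) = 11675.24435/0.048 = 243234.25725
P_0 = D_1/(1+r)^1 + D_2/(1+r)^2 + TV/(1+r)^2
    = 8268.02559 + 9326.09103 + 203231.06696 = 220825.18358

220825.18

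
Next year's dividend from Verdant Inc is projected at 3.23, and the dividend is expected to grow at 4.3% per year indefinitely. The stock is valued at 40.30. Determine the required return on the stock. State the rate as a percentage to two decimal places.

12.31%

P = D₁/(r − g) ⇒ r = D₁/P + g = 3.2300/40.30 + 0.043 = 0.080149 + 0.043 = 0.123149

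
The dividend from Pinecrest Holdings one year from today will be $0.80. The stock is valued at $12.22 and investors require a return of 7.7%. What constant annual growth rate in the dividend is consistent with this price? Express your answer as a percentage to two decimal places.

1.15%

P = D₁/(r−g) ⇒ g = r − D₁/P = 0.077 − $0.80/$12.22 = 0.011534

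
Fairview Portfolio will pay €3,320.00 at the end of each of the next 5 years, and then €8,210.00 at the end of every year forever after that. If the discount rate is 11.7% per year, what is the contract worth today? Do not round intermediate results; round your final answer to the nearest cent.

PV of 5-year annuity: €3,320.00 × [1 − (1+0.117)^−5] / 0.117 = 12057.33840
Perpetuity value at year 5: €8,210.00 / 0.117 = 70170.94017
PV of perpetuity: 70170.94017 / (1+0.117)^5 = 40354.44974
Total PV = 12057.33840 + 40354.44974 = 52411.78814

€52411.79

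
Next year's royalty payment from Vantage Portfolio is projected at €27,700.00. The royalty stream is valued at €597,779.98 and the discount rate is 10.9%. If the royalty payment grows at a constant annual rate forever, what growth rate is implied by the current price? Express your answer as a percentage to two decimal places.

6.27%

P = D₁/(r−g) ⇒ g = r − D₁/P = 0.109 − €27,700.00/€597,779.98 = 0.062662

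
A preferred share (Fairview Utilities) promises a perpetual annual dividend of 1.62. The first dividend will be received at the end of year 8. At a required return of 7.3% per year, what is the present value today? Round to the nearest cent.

Value at end of year 7: C / r = 1.62 / 0.073 = 22.1918
Discount to today: PV = 22.1918 / (1 + 0.073)^7 = 22.1918 / 1.637563 = 13.55

13.55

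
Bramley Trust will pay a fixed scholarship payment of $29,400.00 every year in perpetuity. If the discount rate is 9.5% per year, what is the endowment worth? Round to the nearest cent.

$309473.68

Level perpetuity: PV = C / r = $29,400.00 / 0.095 = $309,473.68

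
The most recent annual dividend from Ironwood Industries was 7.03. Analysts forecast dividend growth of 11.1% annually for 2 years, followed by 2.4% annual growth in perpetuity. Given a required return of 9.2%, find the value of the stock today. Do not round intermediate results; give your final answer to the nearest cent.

D_1 = 7.81033
D_2 = 8.67728
Terminal value at year 2: TV = D_2×(1+g_2)/(r−g_2) = 8.88553/0.068 = 130.66958
P_0 = D_1/(1+r)^1 + D_2/(1+r)^2 + TV/(1+r)^2
    = 7.15232 + 7.27676 + 109.57947 = 124.00855

124.01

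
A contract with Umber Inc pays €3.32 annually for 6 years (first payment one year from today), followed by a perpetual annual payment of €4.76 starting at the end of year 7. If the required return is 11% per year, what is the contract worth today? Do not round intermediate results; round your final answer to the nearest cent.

€37.18

PV of 6-year annuity: €3.32 × [1 − (1+0.11)^−6] / 0.11 = 14.04539
Perpetuity value at year 6: €4.76 / 0.11 = 43.27273
PV of perpetuity: 43.27273 / (1+0.11)^6 = 23.13537
Total PV = 14.04539 + 23.13537 = 37.18075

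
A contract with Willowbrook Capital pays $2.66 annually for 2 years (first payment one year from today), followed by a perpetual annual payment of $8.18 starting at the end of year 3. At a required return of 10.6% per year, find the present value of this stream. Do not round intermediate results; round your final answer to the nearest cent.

$67.67

PV of 2-year annuity: $2.66 × [1 − (1+0.106)^−2] / 0.106 = 4.57962
Perpetuity value at year 2: $8.18 / 0.106 = 77.16981
PV of perpetuity: 77.16981 / (1+0.106)^2 = 63.08661
Total PV = 4.57962 + 63.08661 = 67.66623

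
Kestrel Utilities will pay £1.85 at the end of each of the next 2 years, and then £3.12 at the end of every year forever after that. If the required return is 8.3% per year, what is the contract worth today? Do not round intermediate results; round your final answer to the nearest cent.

£35.33

PV of 2-year annuity: £1.85 × [1 − (1+0.083)^−2] / 0.083 = 3.28552
Perpetuity value at year 2: £3.12 / 0.083 = 37.59036
PV of perpetuity: 37.59036 / (1+0.083)^2 = 32.04938
Total PV = 3.28552 + 32.04938 = 35.33490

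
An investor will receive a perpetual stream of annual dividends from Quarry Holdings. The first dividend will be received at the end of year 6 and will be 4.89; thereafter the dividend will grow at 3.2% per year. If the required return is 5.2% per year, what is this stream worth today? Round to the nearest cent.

Value at end of year 5: C₁ / (r − g) = 4.89 / (0.052 − 0.032) = 244.5000
Discount to today: PV = 244.5000 / (1 + 0.052)^5 = 244.5000 / 1.288483 = 189.76

189.76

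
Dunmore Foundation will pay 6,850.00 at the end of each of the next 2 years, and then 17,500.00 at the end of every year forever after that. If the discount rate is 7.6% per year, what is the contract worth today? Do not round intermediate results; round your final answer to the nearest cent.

PV of 2-year annuity: 6,850.00 × [1 − (1+0.076)^−2] / 0.076 = 12282.68681
Perpetuity value at year 2: 17,500.00 / 0.076 = 230263.15789
PV of perpetuity: 230263.15789 / (1+0.076)^2 = 198884.03102
Total PV = 12282.68681 + 198884.03102 = 211166.71782

211166.72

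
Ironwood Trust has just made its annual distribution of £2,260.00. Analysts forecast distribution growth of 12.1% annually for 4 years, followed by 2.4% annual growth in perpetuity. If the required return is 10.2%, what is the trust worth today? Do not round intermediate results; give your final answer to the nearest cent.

D_1 = 2533.46000
D_2 = 2840.00866
D_3 = 3183.64971
D_4 = 3568.87132
Terminal value at year 4: TV = D_4×(1+g_2)/(r−g_2) = 3654.52423/0.078 = 46852.87480
P_0 = D_1/(1+r)^1 + D_2/(1+r)^2 + D_3/(1+r)^3 + D_4/(1+r)^4 + TV/(1+r)^4
    = 2298.96552 + 2338.60285 + 2378.92359 + 2419.93952 + 31769.46237 = 41205.89385

£41205.89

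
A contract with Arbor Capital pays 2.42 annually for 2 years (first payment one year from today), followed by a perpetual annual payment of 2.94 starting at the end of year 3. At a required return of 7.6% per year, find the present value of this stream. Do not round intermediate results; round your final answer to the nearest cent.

37.75

PV of 2-year annuity: 2.42 × [1 − (1+0.076)^−2] / 0.076 = 4.33928
Perpetuity value at year 2: 2.94 / 0.076 = 38.68421
PV of perpetuity: 38.68421 / (1+0.076)^2 = 33.41252
Total PV = 4.33928 + 33.41252 = 37.75180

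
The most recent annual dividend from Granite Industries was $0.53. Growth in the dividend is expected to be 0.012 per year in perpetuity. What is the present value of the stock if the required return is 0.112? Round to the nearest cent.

D₁ = D₀ × (1 + g) = $0.53 × 1.012 = $0.5364
Growing perpetuity: P = D₁ / (r − g) = $0.5364 / (0.112 − 0.012) = $5.36

$5.36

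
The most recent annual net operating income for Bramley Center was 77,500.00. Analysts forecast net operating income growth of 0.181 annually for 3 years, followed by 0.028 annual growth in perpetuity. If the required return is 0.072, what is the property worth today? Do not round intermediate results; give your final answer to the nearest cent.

2704137.96

D_1 = 91527.50000
D_2 = 108093.97750
D_3 = 127658.98743
Terminal value at year 3: TV = D_3×(1+g_2)/(r−g_2) = 131233.43908/0.044 = 2982578.16081
P_0 = D_1/(1+r)^1 + D_2/(1+r)^2 + D_3/(1+r)^3 + TV/(1+r)^3
    = 85380.13060 + 94061.50582 + 103625.59549 + 2421070.73108 = 2704137.96298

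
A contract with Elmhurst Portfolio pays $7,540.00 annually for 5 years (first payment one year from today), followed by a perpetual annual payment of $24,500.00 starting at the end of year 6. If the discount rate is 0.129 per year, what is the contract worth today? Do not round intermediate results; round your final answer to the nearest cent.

$130124.40

PV of 5-year annuity: $7,540.00 × [1 − (1+0.129)^−5] / 0.129 = 26584.75892
Perpetuity value at year 5: $24,500.00 / 0.129 = 189922.48062
PV of perpetuity: 189922.48062 / (1+0.129)^5 = 103539.64329
Total PV = 26584.75892 + 103539.64329 = 130124.40221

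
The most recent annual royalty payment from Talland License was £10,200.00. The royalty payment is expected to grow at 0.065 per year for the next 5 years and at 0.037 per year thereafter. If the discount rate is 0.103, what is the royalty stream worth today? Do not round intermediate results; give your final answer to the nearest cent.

£180459.67

D_1 = 10863.00000
D_2 = 11569.09500
D_3 = 12321.08618
D_4 = 13121.95678
D_5 = 13974.88397
Terminal value at year 5: TV = D_5×(1+g_2)/(r−g_2) = 14491.95467/0.066 = 219575.07081
P_0 = D_1/(1+r)^1 + D_2/(1+r)^2 + D_3/(1+r)^3 + D_4/(1+r)^4 + D_5/(1+r)^5 + TV/(1+r)^5
    = 9848.59474 + 9509.29592 + 9181.68645 + 8865.36362 + 8559.93858 + 134494.79252 = 180459.67182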